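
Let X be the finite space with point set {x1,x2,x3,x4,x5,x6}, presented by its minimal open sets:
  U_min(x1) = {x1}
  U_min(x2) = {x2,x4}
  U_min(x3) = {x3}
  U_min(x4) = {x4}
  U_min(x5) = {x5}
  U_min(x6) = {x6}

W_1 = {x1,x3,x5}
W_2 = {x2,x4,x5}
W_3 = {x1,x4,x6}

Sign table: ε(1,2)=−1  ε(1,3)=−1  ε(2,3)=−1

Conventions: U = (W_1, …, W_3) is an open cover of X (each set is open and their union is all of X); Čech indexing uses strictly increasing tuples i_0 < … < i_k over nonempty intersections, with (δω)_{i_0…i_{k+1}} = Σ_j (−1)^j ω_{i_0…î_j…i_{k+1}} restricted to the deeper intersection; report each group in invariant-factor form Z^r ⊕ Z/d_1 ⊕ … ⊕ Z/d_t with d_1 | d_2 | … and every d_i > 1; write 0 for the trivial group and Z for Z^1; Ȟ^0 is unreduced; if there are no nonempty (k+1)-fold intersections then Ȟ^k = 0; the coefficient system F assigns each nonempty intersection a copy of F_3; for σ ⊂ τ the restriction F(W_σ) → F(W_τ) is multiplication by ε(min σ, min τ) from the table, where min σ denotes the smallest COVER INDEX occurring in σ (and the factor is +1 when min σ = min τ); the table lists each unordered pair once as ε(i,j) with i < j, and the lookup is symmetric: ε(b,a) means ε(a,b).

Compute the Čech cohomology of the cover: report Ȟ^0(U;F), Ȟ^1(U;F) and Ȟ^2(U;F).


intersection data:
  W12={x5} W13={x1} W23={x4}
C dims 3,3; δ0: rk_F3 3
Ȟ^0 = (3 − 3) − 0 = 0, so Ȟ^0 ≅ 0
Ȟ^1 = (3 − 0) − 3 = 0, so Ȟ^1 ≅ 0
Ȟ^2 = (0 − 0) − 0 = 0, so Ȟ^2 ≅ 0

Ȟ^0 = 0; Ȟ^1 = 0; Ȟ^2 = 0


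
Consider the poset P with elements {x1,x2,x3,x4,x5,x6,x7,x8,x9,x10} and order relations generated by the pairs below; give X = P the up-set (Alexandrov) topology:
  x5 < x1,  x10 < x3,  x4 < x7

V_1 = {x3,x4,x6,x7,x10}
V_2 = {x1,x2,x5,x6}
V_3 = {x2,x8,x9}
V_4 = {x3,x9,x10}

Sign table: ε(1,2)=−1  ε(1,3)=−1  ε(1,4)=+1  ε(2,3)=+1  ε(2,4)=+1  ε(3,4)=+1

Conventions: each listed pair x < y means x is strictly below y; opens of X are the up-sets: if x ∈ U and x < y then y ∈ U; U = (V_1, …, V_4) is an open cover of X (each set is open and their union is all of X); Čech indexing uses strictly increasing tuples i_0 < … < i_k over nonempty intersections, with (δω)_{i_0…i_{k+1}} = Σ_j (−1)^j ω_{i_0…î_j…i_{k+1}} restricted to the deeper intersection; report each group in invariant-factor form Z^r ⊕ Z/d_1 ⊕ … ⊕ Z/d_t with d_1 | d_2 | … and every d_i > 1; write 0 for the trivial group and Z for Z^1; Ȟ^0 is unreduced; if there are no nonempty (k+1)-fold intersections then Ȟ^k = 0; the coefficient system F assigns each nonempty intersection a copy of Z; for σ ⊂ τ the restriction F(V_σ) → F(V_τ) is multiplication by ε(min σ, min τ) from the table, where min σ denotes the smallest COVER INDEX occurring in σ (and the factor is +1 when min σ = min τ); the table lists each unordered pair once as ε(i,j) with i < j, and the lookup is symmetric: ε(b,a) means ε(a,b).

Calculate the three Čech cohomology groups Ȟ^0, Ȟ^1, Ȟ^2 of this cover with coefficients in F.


nonempty intersections:
  V12={x6} V14={x3,x10} V23={x2} V34={x9}
C dims 4,4; δ0: rk 4, SNF 1^3·2
Ȟ^0: (4−4)−0=0 ⇒ 0
Ȟ^1: (4−0)−4=0 plus torsion [2] ⇒ Z/2
Ȟ^2: (0−0)−0=0 ⇒ 0

Ȟ^0 = 0,  Ȟ^1 = Z/2,  Ȟ^2 = 0


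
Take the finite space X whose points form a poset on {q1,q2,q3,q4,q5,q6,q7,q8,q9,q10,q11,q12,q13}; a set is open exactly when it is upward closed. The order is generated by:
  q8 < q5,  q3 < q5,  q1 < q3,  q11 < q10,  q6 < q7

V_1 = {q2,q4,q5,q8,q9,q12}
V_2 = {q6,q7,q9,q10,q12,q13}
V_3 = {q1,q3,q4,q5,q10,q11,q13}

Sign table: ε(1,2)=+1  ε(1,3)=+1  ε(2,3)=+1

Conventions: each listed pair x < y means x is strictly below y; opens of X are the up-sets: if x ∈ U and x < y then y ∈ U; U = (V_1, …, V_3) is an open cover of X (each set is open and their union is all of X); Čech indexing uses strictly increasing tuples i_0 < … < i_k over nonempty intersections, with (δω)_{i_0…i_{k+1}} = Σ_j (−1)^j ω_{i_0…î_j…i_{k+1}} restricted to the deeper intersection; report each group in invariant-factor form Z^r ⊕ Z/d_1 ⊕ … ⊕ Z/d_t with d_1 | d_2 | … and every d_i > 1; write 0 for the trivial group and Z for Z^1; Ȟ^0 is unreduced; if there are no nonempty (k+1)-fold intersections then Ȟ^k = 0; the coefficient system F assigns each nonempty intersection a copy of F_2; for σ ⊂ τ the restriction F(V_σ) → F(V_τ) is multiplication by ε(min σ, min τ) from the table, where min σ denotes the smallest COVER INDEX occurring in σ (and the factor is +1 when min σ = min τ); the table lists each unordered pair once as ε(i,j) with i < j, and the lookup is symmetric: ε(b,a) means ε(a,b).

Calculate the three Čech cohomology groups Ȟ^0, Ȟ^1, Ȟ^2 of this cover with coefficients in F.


nerve of the cover:
  V12={q9,q12} V13={q4,q5} V23={q10,q13}
C dims 3,3; δ0: rk_F2 2
Ȟ^0 = (3 − 2) − 0 = 1, so Ȟ^0 ≅ Z/2
Ȟ^1 = (3 − 0) − 2 = 1, so Ȟ^1 ≅ Z/2
Ȟ^2 = (0 − 0) − 0 = 0, so Ȟ^2 ≅ 0

Ȟ^0 = Z/2,  Ȟ^1 = Z/2,  Ȟ^2 = 0


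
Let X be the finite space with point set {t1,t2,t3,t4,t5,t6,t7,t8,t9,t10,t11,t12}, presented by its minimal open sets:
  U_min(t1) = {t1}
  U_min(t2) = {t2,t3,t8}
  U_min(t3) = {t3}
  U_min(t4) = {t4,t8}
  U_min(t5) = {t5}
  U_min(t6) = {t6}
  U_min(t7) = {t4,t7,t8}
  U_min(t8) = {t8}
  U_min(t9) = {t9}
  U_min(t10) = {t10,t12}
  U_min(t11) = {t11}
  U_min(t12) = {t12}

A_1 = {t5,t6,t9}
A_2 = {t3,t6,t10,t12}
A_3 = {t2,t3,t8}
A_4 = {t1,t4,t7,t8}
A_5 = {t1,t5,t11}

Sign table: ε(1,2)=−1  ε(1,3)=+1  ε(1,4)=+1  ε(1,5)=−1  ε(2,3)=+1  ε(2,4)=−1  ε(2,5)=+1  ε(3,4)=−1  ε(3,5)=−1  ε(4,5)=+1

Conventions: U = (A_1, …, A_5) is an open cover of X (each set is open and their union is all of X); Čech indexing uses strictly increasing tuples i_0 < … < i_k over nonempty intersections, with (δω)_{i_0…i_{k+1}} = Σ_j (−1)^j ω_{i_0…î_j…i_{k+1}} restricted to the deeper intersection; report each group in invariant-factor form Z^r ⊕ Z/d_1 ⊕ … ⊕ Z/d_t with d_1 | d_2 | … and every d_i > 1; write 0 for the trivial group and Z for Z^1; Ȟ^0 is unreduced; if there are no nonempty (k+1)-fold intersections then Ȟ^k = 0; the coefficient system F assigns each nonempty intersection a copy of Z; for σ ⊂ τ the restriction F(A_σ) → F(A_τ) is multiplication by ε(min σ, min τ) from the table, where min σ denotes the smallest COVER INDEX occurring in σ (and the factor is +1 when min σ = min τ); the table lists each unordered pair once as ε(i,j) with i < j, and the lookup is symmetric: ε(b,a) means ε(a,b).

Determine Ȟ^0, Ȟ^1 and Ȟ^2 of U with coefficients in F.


intersection data:
  A12={t6} A15={t5} A23={t3} A34={t8} A45={t1}
C dims 5,5; δ0: rk 5, SNF 1^4·2
Ȟ^0 = (5 − 5) − 0 = 0, so Ȟ^0 ≅ 0
Ȟ^1 = (5 − 0) − 5 = 0 plus torsion [2], so Ȟ^1 ≅ Z/2
Ȟ^2 = (0 − 0) − 0 = 0, so Ȟ^2 ≅ 0

Ȟ^0(U;F) ≅ 0, Ȟ^1(U;F) ≅ Z/2, Ȟ^2(U;F) ≅ 0


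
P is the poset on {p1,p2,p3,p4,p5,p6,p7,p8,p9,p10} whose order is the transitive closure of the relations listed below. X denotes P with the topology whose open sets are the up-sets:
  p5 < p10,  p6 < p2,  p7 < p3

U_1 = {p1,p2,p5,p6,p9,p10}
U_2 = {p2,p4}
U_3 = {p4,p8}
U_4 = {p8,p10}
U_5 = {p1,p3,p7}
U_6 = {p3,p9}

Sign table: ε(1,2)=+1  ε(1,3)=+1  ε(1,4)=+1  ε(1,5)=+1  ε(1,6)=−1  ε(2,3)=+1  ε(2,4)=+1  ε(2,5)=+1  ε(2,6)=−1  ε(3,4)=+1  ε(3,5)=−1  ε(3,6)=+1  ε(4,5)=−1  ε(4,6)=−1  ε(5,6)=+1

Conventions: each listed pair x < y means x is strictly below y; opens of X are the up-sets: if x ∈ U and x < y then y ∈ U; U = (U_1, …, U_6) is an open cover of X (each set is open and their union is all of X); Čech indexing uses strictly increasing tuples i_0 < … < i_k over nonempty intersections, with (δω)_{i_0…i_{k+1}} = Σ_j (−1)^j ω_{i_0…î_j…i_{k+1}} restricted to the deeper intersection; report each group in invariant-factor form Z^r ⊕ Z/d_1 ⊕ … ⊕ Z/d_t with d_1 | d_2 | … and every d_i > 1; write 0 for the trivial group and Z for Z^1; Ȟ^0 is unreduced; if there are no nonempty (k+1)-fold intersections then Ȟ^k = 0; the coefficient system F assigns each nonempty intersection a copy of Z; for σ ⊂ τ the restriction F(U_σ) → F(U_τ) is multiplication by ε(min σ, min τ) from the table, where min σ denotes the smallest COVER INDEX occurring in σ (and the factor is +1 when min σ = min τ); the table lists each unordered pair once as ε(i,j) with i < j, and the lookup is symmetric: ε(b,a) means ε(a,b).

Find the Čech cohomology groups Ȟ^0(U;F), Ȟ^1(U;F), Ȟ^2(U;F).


nerve of the cover:
  U12={p2} U14={p10} U15={p1} U16={p9} U23={p4} U34={p8} U56={p3}
C dims 6,7; δ0: rk 6, SNF 1^5·2
Ȟ^0 = (6 − 6) − 0 = 0, so Ȟ^0 ≅ 0
Ȟ^1 = (7 − 0) − 6 = 1 plus torsion [2], so Ȟ^1 ≅ Z ⊕ Z/2
Ȟ^2 = (0 − 0) − 0 = 0, so Ȟ^2 ≅ 0

Ȟ^0(U;F) ≅ 0; Ȟ^1(U;F) ≅ Z ⊕ Z/2; Ȟ^2(U;F) ≅ 0


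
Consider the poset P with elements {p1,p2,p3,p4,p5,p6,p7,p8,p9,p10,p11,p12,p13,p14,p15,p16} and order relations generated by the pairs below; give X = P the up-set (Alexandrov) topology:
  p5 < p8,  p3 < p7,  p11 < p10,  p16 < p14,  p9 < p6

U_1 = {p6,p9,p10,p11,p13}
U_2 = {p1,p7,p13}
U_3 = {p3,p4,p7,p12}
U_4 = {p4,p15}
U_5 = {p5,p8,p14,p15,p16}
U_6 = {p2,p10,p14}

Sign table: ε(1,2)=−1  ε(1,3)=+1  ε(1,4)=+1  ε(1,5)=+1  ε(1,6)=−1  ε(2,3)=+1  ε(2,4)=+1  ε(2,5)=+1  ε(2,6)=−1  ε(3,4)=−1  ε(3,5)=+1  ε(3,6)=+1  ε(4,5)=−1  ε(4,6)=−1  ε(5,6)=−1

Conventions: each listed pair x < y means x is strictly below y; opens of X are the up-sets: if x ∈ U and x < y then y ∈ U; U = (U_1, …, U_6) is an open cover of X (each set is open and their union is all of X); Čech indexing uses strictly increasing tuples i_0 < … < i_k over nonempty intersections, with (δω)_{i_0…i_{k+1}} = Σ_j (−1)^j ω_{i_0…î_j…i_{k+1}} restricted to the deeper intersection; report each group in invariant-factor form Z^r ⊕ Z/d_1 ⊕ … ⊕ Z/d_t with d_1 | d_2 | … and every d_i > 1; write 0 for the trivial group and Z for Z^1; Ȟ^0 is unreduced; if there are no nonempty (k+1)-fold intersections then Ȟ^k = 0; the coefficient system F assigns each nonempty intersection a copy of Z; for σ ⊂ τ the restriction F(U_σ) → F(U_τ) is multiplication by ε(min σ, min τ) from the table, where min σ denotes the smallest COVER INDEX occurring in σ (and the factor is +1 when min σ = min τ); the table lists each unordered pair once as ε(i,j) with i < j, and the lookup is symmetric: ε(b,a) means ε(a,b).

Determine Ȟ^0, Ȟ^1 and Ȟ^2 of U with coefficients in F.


Ȟ^0(U;F) ≅ 0; Ȟ^1(U;F) ≅ Z/2; Ȟ^2(U;F) ≅ 0

cover nerve:
  U12={p13} U16={p10} U23={p7} U34={p4} U45={p15} U56={p14}
C dims 6,6; δ0: rk 6, SNF 1^5·2
Ȟ^0: (6−6)−0=0 ⇒ 0
Ȟ^1: (6−0)−6=0 plus torsion [2] ⇒ Z/2
Ȟ^2: (0−0)−0=0 ⇒ 0


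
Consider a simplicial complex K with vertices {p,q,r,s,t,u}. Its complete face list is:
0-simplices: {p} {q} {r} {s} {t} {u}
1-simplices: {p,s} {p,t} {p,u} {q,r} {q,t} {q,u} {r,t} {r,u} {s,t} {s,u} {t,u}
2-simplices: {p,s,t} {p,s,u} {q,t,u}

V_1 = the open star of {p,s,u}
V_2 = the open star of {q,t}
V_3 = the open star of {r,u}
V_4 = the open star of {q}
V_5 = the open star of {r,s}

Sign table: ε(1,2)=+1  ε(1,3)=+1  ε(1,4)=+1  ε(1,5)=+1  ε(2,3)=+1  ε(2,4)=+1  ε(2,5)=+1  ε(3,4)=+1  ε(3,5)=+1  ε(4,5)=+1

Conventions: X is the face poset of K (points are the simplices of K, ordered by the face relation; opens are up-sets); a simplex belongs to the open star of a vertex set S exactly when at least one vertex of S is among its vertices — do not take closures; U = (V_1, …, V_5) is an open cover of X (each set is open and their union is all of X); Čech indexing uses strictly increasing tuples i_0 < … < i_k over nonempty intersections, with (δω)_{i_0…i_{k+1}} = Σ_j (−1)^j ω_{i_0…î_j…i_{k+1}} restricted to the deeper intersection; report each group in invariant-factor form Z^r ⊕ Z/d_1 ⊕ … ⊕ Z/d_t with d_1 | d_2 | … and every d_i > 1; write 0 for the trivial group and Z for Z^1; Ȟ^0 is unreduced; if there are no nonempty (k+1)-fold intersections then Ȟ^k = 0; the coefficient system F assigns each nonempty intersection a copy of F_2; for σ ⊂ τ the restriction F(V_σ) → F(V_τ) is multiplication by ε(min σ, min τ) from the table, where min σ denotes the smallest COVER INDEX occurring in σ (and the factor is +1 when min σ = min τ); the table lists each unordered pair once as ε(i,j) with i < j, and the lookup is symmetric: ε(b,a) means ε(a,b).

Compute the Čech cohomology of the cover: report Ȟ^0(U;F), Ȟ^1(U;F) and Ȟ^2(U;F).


intersection data:
  V1={{p},{s},{u},{p,s},{p,t},{p,u},{q,u},{r,u},{s,t},{s,u},{t,u},{p,s,t},{p,s,u},{q,t,u}} V2={{q},{t},{p,t},{q,r},{q,t},{q,u},{r,t},{s,t},{t,u},{p,s,t},{q,t,u}} V3={{r},{u},{p,u},{q,r},{q,u},{r,t},{r,u},{s,u},{t,u},{p,s,u},{q,t,u}} V4={{q},{q,r},{q,t},{q,u},{q,t,u}} V5={{r},{s},{p,s},{q,r},{r,t},{r,u},{s,t},{s,u},{p,s,t},{p,s,u}}
  V12={{p,t},{q,u},{s,t},{t,u},{p,s,t},{q,t,u}} V13={{u},{p,u},{q,u},{r,u},{s,u},{t,u},{p,s,u},{q,t,u}} V14={{q,u},{q,t,u}} V15={{s},{p,s},{r,u},{s,t},{s,u},{p,s,t},{p,s,u}} V23={{q,r},{q,u},{r,t},{t,u},{q,t,u}} V24={{q},{q,r},{q,t},{q,u},{q,t,u}} V25={{q,r},{r,t},{s,t},{p,s,t}} V34={{q,r},{q,u},{q,t,u}} V35={{r},{q,r},{r,t},{r,u},{s,u},{p,s,u}} V45={{q,r}}
  V123={{q,u},{t,u},{q,t,u}} V124={{q,u},{q,t,u}} V125={{s,t},{p,s,t}} V134={{q,u},{q,t,u}} V135={{r,u},{s,u},{p,s,u}} V234={{q,r},{q,u},{q,t,u}} V235={{q,r},{r,t}} V245={{q,r}} V345={{q,r}}
  V1234={{q,u},{q,t,u}} V2345={{q,r}}
C dims 5,10,9,2; δ0: rk_F2 4; δ1: rk_F2 6; δ2: rk_F2 2
Ȟ^0 = (5 − 4) − 0 = 1, so Ȟ^0 ≅ Z/2
Ȟ^1 = (10 − 6) − 4 = 0, so Ȟ^1 ≅ 0
Ȟ^2 = (9 − 2) − 6 = 1, so Ȟ^2 ≅ Z/2

Ȟ^0(U;F) ≅ Z/2,  Ȟ^1(U;F) ≅ 0,  Ȟ^2(U;F) ≅ Z/2


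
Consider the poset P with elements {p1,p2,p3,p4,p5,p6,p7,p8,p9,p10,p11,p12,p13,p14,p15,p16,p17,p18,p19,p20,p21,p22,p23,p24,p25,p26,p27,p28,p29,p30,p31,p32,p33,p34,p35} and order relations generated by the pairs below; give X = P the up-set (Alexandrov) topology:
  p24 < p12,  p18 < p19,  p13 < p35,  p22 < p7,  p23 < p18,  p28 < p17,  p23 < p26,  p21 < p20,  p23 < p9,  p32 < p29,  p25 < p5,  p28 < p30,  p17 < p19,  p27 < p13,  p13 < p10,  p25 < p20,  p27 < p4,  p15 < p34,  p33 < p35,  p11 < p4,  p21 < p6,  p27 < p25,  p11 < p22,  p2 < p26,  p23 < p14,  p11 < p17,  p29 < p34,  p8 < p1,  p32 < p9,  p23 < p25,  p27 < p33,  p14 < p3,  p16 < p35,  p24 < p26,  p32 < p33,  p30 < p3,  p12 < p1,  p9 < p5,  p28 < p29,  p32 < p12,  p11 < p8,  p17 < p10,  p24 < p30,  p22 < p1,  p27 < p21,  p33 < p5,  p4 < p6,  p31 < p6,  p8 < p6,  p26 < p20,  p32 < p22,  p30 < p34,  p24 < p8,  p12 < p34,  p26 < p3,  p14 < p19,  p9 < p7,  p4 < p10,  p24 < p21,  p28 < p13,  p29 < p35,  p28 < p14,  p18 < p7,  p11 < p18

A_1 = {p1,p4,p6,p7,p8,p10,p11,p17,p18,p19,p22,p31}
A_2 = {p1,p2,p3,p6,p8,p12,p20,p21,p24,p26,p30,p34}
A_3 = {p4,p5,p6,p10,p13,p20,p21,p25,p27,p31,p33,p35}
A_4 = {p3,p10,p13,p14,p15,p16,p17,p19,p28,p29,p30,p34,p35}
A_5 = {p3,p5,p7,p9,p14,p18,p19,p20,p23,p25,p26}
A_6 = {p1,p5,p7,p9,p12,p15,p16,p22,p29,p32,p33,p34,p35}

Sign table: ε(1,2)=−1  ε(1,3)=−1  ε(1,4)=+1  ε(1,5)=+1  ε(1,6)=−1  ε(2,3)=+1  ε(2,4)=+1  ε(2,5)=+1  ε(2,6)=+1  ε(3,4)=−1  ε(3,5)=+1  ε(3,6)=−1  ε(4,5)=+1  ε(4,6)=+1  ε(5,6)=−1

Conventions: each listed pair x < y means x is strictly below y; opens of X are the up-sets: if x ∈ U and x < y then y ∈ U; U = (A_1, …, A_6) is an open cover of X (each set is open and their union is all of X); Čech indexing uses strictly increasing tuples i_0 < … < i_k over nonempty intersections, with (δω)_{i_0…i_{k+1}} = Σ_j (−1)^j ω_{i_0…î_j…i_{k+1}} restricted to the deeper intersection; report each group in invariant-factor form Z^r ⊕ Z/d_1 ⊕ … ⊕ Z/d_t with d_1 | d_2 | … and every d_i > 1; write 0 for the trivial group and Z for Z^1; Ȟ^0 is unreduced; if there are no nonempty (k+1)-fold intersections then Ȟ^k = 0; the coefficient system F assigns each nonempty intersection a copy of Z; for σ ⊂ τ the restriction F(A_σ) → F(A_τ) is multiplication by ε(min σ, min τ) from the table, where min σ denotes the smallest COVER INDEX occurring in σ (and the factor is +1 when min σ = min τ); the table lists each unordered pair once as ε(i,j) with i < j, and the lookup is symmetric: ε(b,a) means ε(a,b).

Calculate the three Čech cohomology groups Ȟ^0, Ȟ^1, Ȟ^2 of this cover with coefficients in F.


intersection data:
  A12={p1,p6,p8} A13={p4,p6,p10,p31} A14={p10,p17,p19} A15={p7,p18,p19} A16={p1,p7,p22} A23={p6,p20,p21} A24={p3,p30,p34} A25={p3,p20,p26} A26={p1,p12,p34} A34={p10,p13,p35} A35={p5,p20,p25} A36={p5,p33,p35} A45={p3,p14,p19} A46={p15,p16,p29,p34,p35} A56={p5,p7,p9}
  A123={p6} A126={p1} A134={p10} A145={p19} A156={p7} A235={p20} A245={p3} A246={p34} A346={p35} A356={p5}
C dims 6,15,10; δ0: rk 6, SNF 1^5·2; δ1: rk 9, SNF 1^9
Ȟ^0 = (6 − 6) − 0 = 0, so Ȟ^0 ≅ 0
Ȟ^1 = (15 − 9) − 6 = 0 plus torsion [2], so Ȟ^1 ≅ Z/2
Ȟ^2 = (10 − 0) − 9 = 1, so Ȟ^2 ≅ Z

Ȟ^0(U;F) ≅ 0,  Ȟ^1(U;F) ≅ Z/2,  Ȟ^2(U;F) ≅ Z


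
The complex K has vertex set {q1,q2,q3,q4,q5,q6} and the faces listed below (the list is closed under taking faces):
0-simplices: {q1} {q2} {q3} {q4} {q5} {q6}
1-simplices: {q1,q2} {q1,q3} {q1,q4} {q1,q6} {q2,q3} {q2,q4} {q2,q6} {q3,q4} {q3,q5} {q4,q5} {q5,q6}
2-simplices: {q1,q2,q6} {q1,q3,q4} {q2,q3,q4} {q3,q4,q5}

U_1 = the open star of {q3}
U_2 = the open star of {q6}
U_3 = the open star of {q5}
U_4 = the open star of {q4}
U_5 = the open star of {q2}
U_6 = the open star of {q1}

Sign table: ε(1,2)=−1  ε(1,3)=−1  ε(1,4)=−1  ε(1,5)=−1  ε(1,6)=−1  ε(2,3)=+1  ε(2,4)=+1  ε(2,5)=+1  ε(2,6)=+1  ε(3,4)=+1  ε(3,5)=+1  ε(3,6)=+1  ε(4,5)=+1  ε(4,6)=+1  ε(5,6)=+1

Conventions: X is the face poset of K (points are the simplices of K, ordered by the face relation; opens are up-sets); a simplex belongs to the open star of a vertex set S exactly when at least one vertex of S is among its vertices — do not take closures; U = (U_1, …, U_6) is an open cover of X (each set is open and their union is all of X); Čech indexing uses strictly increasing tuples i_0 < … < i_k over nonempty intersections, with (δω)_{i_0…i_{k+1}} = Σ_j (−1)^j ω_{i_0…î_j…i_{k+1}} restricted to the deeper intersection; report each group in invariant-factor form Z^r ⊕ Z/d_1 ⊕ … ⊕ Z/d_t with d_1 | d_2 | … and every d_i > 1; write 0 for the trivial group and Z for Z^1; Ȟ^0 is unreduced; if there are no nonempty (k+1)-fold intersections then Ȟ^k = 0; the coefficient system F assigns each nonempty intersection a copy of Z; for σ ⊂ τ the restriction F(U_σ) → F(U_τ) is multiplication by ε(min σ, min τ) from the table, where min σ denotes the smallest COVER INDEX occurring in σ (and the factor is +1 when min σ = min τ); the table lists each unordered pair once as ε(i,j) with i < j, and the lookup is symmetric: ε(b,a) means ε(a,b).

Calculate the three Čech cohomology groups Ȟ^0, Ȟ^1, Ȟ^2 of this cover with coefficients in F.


Ȟ^0(U;F) ≅ Z, Ȟ^1(U;F) ≅ Z^2, Ȟ^2(U;F) ≅ 0

intersection data:
  U1={{q3},{q1,q3},{q2,q3},{q3,q4},{q3,q5},{q1,q3,q4},{q2,q3,q4},{q3,q4,q5}} U2={{q6},{q1,q6},{q2,q6},{q5,q6},{q1,q2,q6}} U3={{q5},{q3,q5},{q4,q5},{q5,q6},{q3,q4,q5}} U4={{q4},{q1,q4},{q2,q4},{q3,q4},{q4,q5},{q1,q3,q4},{q2,q3,q4},{q3,q4,q5}} U5={{q2},{q1,q2},{q2,q3},{q2,q4},{q2,q6},{q1,q2,q6},{q2,q3,q4}} U6={{q1},{q1,q2},{q1,q3},{q1,q4},{q1,q6},{q1,q2,q6},{q1,q3,q4}}
  U13={{q3,q5},{q3,q4,q5}} U14={{q3,q4},{q1,q3,q4},{q2,q3,q4},{q3,q4,q5}} U15={{q2,q3},{q2,q3,q4}} U16={{q1,q3},{q1,q3,q4}} U23={{q5,q6}} U25={{q2,q6},{q1,q2,q6}} U26={{q1,q6},{q1,q2,q6}} U34={{q4,q5},{q3,q4,q5}} U45={{q2,q4},{q2,q3,q4}} U46={{q1,q4},{q1,q3,q4}} U56={{q1,q2},{q1,q2,q6}}
  U134={{q3,q4,q5}} U145={{q2,q3,q4}} U146={{q1,q3,q4}} U256={{q1,q2,q6}}
C dims 6,11,4; δ0: rk 5, SNF 1^5; δ1: rk 4, SNF 1^4
Ȟ^0 = (6 − 5) − 0 = 1, so Ȟ^0 ≅ Z
Ȟ^1 = (11 − 4) − 5 = 2, so Ȟ^1 ≅ Z^2
Ȟ^2 = (4 − 0) − 4 = 0, so Ȟ^2 ≅ 0


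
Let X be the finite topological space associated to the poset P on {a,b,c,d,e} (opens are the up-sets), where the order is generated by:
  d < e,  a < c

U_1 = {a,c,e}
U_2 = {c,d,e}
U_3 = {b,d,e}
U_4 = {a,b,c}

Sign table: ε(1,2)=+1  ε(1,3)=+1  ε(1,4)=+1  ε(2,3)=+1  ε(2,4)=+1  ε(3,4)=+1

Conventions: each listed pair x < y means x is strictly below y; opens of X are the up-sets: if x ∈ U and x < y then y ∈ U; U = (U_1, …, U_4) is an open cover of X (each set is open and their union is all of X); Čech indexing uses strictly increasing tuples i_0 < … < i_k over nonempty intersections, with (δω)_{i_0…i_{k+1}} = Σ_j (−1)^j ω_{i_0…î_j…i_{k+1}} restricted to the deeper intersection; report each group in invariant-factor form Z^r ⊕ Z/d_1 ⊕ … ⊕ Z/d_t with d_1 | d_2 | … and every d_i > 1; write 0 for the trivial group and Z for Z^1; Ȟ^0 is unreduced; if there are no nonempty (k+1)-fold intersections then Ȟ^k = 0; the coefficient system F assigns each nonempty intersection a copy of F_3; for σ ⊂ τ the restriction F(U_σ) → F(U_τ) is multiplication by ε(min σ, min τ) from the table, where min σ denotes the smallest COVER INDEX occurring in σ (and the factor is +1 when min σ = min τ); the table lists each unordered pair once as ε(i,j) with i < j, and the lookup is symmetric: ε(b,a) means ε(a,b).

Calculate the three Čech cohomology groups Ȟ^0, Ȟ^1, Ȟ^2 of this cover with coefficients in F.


Ȟ^0 = Z/3, Ȟ^1 = Z/3 and Ȟ^2 = 0

intersection data:
  U12={c,e} U13={e} U14={a,c} U23={d,e} U24={c} U34={b}
  U123={e} U124={c}
C dims 4,6,2; δ0: rk_F3 3; δ1: rk_F3 2
Ȟ^0 = (4 − 3) − 0 = 1, so Ȟ^0 ≅ Z/3
Ȟ^1 = (6 − 2) − 3 = 1, so Ȟ^1 ≅ Z/3
Ȟ^2 = (2 − 0) − 2 = 0, so Ȟ^2 ≅ 0


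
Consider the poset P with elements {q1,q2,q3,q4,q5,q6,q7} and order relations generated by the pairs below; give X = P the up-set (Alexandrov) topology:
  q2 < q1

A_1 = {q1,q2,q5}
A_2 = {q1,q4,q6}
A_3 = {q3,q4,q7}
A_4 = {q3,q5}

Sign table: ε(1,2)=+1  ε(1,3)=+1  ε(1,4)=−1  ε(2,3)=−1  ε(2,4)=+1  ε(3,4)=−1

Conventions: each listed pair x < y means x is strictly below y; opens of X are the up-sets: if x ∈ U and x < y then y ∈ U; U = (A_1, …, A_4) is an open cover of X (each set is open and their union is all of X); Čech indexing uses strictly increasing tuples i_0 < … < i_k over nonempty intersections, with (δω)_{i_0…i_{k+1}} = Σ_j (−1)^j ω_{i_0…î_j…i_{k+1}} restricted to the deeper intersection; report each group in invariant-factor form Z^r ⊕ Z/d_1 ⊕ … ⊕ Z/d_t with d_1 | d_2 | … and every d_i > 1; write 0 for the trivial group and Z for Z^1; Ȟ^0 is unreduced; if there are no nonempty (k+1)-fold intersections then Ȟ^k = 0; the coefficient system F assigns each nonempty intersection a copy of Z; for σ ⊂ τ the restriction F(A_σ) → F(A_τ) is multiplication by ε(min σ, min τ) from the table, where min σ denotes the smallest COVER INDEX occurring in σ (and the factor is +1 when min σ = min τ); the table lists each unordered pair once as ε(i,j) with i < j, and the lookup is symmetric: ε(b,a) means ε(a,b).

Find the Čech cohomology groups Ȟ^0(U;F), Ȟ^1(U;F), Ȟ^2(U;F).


Ȟ^0 ≅ 0,  Ȟ^1 ≅ Z/2,  Ȟ^2 ≅ 0

intersection data:
  A12={q1} A14={q5} A23={q4} A34={q3}
C dims 4,4; δ0: rk 4, SNF 1^3·2
Ȟ^0 = (4 − 4) − 0 = 0, so Ȟ^0 ≅ 0
Ȟ^1 = (4 − 0) − 4 = 0 plus torsion [2], so Ȟ^1 ≅ Z/2
Ȟ^2 = (0 − 0) − 0 = 0, so Ȟ^2 ≅ 0


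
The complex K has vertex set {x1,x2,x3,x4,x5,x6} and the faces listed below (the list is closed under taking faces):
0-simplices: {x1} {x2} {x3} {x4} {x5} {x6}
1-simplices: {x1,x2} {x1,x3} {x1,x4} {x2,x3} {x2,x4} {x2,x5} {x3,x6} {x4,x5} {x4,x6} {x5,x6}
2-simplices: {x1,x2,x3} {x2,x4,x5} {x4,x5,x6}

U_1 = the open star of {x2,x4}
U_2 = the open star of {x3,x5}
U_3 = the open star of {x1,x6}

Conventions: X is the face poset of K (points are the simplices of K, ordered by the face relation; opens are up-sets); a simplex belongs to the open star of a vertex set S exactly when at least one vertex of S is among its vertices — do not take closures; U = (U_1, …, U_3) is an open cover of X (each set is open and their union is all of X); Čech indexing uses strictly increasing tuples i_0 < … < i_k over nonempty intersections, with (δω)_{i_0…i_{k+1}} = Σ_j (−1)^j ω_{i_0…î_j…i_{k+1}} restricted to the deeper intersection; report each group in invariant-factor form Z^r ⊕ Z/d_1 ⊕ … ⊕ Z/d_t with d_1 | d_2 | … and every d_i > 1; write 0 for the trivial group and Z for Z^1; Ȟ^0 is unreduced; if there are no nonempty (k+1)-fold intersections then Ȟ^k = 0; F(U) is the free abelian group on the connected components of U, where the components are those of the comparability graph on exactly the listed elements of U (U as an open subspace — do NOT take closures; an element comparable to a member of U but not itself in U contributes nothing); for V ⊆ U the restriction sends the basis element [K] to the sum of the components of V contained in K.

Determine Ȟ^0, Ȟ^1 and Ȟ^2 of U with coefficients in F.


cover nerve:
  U1={{x2},{x4},{x1,x2},{x1,x4},{x2,x3},{x2,x4},{x2,x5},{x4,x5},{x4,x6},{x1,x2,x3},{x2,x4,x5},{x4,x5,x6}} U2={{x3},{x5},{x1,x3},{x2,x3},{x2,x5},{x3,x6},{x4,x5},{x5,x6},{x1,x2,x3},{x2,x4,x5},{x4,x5,x6}} U3={{x1},{x6},{x1,x2},{x1,x3},{x1,x4},{x3,x6},{x4,x6},{x5,x6},{x1,x2,x3},{x4,x5,x6}}
  U12={{x2,x3},{x2,x5},{x4,x5},{x1,x2,x3},{x2,x4,x5},{x4,x5,x6}} U13={{x1,x2},{x1,x4},{x4,x6},{x1,x2,x3},{x4,x5,x6}} U23={{x1,x3},{x3,x6},{x5,x6},{x1,x2,x3},{x4,x5,x6}}
  U123={{x1,x2,x3},{x4,x5,x6}}
components per intersection:
  U1: {{x2},{x4},{x1,x2},{x1,x4},{x2,x3},{x2,x4},{x2,x5},{x4,x5},{x4,x6},{x1,x2,x3},{x2,x4,x5},{x4,x5,x6}}
  U2: {{x3},{x1,x3},{x2,x3},{x3,x6},{x1,x2,x3}} {{x5},{x2,x5},{x4,x5},{x5,x6},{x2,x4,x5},{x4,x5,x6}}
  U3: {{x1},{x1,x2},{x1,x3},{x1,x4},{x1,x2,x3}} {{x6},{x3,x6},{x4,x6},{x5,x6},{x4,x5,x6}}
  U12: {{x2,x3},{x1,x2,x3}} {{x2,x5},{x4,x5},{x2,x4,x5},{x4,x5,x6}}
  U13: {{x1,x2},{x1,x2,x3}} {{x1,x4}} {{x4,x6},{x4,x5,x6}}
  U23: {{x1,x3},{x1,x2,x3}} {{x3,x6}} {{x5,x6},{x4,x5,x6}}
  U123: {{x1,x2,x3}} {{x4,x5,x6}}
C dims 5,8,2; δ0: rk 4, SNF 1^4; δ1: rk 2, SNF 1^2
Ȟ^0: (5−4)−0=1 ⇒ Z
Ȟ^1: (8−2)−4=2 ⇒ Z^2
Ȟ^2: (2−0)−2=0 ⇒ 0

Ȟ^0 = Z, Ȟ^1 = Z^2 and Ȟ^2 = 0


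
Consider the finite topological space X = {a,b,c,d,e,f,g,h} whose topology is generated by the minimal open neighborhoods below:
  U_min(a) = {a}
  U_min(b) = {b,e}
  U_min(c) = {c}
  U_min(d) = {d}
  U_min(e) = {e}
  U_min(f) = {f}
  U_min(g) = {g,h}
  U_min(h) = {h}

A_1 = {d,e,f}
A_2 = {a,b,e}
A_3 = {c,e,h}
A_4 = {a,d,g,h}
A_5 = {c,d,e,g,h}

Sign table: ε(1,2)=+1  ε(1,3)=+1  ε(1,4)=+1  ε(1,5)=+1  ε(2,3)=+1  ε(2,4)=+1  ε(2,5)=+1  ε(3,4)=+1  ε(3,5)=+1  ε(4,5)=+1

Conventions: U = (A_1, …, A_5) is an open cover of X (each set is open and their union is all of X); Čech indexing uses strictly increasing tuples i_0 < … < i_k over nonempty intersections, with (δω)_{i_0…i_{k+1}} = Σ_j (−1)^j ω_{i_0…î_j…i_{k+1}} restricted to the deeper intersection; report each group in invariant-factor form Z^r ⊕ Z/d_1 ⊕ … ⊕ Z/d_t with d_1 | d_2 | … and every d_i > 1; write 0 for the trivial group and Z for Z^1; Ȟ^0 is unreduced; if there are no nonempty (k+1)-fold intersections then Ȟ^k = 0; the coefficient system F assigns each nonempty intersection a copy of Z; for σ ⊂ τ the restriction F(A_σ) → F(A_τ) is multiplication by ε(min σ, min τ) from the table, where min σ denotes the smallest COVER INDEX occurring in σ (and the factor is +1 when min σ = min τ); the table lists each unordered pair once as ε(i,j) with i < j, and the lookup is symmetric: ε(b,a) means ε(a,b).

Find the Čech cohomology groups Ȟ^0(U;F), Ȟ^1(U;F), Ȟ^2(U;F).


Ȟ^0 = Z, Ȟ^1 = Z, Ȟ^2 = 0

cover nerve:
  A12={e} A13={e} A14={d} A15={d,e} A23={e} A24={a} A25={e} A34={h} A35={c,e,h} A45={d,g,h}
  A123={e} A125={e} A135={e} A145={d} A235={e} A345={h}
  A1235={e}
C dims 5,10,6,1; δ0: rk 4, SNF 1^4; δ1: rk 5, SNF 1^5; δ2: rk 1, SNF 1^1
Ȟ^0: (5−4)−0=1 ⇒ Z
Ȟ^1: (10−5)−4=1 ⇒ Z
Ȟ^2: (6−1)−5=0 ⇒ 0


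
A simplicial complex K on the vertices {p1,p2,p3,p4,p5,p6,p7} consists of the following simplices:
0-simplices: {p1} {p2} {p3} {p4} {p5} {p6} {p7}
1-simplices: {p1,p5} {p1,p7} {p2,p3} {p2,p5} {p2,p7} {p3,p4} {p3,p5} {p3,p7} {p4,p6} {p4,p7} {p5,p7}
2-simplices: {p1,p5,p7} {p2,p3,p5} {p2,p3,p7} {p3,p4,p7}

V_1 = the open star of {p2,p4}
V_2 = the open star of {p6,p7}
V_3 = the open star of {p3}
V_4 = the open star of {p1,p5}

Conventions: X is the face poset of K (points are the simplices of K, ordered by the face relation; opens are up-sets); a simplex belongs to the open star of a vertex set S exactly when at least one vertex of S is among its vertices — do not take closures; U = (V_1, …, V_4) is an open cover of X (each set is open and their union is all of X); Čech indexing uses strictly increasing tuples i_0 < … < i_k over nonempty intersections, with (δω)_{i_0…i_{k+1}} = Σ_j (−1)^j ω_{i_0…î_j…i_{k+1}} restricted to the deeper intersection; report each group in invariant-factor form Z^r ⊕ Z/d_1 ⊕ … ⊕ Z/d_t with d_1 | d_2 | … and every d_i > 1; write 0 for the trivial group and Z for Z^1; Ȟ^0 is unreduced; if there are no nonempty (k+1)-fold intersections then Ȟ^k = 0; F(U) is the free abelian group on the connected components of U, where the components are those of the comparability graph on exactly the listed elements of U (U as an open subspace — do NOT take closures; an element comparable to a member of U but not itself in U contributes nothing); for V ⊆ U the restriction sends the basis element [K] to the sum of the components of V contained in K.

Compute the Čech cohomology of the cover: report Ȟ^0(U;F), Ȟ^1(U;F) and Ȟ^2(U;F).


nerve simplices:
  V1={{p2},{p4},{p2,p3},{p2,p5},{p2,p7},{p3,p4},{p4,p6},{p4,p7},{p2,p3,p5},{p2,p3,p7},{p3,p4,p7}} V2={{p6},{p7},{p1,p7},{p2,p7},{p3,p7},{p4,p6},{p4,p7},{p5,p7},{p1,p5,p7},{p2,p3,p7},{p3,p4,p7}} V3={{p3},{p2,p3},{p3,p4},{p3,p5},{p3,p7},{p2,p3,p5},{p2,p3,p7},{p3,p4,p7}} V4={{p1},{p5},{p1,p5},{p1,p7},{p2,p5},{p3,p5},{p5,p7},{p1,p5,p7},{p2,p3,p5}}
  V12={{p2,p7},{p4,p6},{p4,p7},{p2,p3,p7},{p3,p4,p7}} V13={{p2,p3},{p3,p4},{p2,p3,p5},{p2,p3,p7},{p3,p4,p7}} V14={{p2,p5},{p2,p3,p5}} V23={{p3,p7},{p2,p3,p7},{p3,p4,p7}} V24={{p1,p7},{p5,p7},{p1,p5,p7}} V34={{p3,p5},{p2,p3,p5}}
  V123={{p2,p3,p7},{p3,p4,p7}} V134={{p2,p3,p5}}
components per intersection:
  V1: {{p2},{p2,p3},{p2,p5},{p2,p7},{p2,p3,p5},{p2,p3,p7}} {{p4},{p3,p4},{p4,p6},{p4,p7},{p3,p4,p7}}
  V2: {{p6},{p4,p6}} {{p7},{p1,p7},{p2,p7},{p3,p7},{p4,p7},{p5,p7},{p1,p5,p7},{p2,p3,p7},{p3,p4,p7}}
  V3: {{p3},{p2,p3},{p3,p4},{p3,p5},{p3,p7},{p2,p3,p5},{p2,p3,p7},{p3,p4,p7}}
  V4: {{p1},{p5},{p1,p5},{p1,p7},{p2,p5},{p3,p5},{p5,p7},{p1,p5,p7},{p2,p3,p5}}
  V12: {{p2,p7},{p2,p3,p7}} {{p4,p6}} {{p4,p7},{p3,p4,p7}}
  V13: {{p2,p3},{p2,p3,p5},{p2,p3,p7}} {{p3,p4},{p3,p4,p7}}
  V14: {{p2,p5},{p2,p3,p5}}
  V23: {{p3,p7},{p2,p3,p7},{p3,p4,p7}}
  V24: {{p1,p7},{p5,p7},{p1,p5,p7}}
  V34: {{p3,p5},{p2,p3,p5}}
  V123: {{p2,p3,p7}} {{p3,p4,p7}}
  V134: {{p2,p3,p5}}
C dims 6,9,3; δ0: rk 5, SNF 1^5; δ1: rk 3, SNF 1^3
degree 0: 6−5−0 = 1 → Ȟ^0 ≅ Z
degree 1: 9−3−5 = 1 → Ȟ^1 ≅ Z
degree 2: 3−0−3 = 0 → Ȟ^2 ≅ 0

Ȟ^0(U;F) ≅ Z; Ȟ^1(U;F) ≅ Z; Ȟ^2(U;F) ≅ 0


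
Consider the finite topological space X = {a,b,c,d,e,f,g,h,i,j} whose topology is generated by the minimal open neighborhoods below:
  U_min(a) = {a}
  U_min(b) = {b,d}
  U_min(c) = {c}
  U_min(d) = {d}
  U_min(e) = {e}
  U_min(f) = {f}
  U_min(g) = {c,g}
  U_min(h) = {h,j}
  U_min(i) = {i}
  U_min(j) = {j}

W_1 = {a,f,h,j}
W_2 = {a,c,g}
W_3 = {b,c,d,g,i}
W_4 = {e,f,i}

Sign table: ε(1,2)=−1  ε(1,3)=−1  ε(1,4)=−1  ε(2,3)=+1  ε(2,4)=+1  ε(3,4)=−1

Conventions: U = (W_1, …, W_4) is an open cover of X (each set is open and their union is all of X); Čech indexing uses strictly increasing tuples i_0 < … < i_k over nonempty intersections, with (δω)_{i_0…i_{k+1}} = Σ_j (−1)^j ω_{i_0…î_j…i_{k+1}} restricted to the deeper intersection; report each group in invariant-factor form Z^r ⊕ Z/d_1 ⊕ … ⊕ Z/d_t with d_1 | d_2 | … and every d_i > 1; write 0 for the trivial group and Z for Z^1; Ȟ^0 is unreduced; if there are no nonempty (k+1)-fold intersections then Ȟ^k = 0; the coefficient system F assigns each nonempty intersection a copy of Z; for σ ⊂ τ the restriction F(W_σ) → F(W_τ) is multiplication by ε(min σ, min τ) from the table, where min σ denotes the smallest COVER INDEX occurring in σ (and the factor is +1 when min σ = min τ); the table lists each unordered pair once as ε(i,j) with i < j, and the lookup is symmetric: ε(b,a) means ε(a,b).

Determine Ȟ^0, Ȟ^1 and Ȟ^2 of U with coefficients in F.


Ȟ^0 = 0, Ȟ^1 = Z/2 and Ȟ^2 = 0

nonempty overlaps:
  W12={a} W14={f} W23={c,g} W34={i}
C dims 4,4; δ0: rk 4, SNF 1^3·2
degree 0: 4−4−0 = 0 → Ȟ^0 ≅ 0
degree 1: 4−0−4 = 0 plus torsion [2] → Ȟ^1 ≅ Z/2
degree 2: 0−0−0 = 0 → Ȟ^2 ≅ 0


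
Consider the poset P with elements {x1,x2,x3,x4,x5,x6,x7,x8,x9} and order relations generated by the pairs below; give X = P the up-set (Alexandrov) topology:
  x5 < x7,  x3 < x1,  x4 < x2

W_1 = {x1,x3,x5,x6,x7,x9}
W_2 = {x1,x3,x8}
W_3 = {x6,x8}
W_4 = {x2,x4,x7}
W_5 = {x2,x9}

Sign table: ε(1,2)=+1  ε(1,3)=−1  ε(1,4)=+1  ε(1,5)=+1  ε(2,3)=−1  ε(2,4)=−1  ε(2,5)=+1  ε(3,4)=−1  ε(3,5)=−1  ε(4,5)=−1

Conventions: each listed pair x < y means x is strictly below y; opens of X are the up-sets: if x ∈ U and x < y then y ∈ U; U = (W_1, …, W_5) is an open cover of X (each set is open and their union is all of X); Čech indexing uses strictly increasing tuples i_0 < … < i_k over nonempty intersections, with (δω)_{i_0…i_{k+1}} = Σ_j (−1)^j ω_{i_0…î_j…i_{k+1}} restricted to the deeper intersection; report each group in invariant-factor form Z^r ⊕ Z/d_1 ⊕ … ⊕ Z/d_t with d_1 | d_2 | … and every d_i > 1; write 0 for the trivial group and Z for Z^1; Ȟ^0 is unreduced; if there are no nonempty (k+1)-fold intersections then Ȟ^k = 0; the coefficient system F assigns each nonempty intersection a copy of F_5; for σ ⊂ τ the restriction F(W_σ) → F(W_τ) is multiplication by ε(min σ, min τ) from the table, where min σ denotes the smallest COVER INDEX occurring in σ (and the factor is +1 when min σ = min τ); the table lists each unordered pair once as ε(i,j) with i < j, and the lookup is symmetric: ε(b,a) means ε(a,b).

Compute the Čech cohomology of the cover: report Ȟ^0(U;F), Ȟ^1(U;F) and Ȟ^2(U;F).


cover nerve:
  W12={x1,x3} W13={x6} W14={x7} W15={x9} W23={x8} W45={x2}
C dims 5,6; δ0: rk_F5 5
Ȟ^0: (5−5)−0=0 ⇒ 0
Ȟ^1: (6−0)−5=1 ⇒ Z/5
Ȟ^2: (0−0)−0=0 ⇒ 0

Ȟ^0(U;F) ≅ 0, Ȟ^1(U;F) ≅ Z/5, Ȟ^2(U;F) ≅ 0


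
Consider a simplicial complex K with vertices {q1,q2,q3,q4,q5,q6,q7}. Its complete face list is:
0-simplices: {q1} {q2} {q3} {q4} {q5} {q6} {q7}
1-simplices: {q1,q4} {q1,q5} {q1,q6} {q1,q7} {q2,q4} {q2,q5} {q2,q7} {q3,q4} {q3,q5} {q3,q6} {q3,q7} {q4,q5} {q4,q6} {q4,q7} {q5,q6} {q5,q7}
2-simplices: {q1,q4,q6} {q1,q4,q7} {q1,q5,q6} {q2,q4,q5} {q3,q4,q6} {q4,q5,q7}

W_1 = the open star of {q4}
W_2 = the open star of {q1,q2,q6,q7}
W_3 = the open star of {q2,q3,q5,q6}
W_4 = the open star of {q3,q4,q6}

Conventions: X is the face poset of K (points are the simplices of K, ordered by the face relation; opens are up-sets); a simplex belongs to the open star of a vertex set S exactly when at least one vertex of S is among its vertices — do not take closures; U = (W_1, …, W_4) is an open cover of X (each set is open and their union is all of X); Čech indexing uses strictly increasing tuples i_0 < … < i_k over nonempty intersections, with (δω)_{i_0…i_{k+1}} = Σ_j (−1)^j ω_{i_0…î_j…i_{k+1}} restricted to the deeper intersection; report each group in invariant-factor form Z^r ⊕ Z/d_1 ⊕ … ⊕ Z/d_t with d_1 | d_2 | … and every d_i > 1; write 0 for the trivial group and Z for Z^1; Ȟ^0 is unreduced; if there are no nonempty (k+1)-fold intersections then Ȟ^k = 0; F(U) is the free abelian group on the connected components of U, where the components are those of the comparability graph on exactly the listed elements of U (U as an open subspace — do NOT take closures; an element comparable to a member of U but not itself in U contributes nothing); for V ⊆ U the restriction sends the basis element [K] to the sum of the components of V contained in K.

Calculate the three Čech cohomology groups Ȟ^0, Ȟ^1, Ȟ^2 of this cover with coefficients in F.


Ȟ^0 = Z; Ȟ^1 = Z^3; Ȟ^2 = 0

nonempty overlaps:
  W1={{q4},{q1,q4},{q2,q4},{q3,q4},{q4,q5},{q4,q6},{q4,q7},{q1,q4,q6},{q1,q4,q7},{q2,q4,q5},{q3,q4,q6},{q4,q5,q7}} W2={{q1},{q2},{q6},{q7},{q1,q4},{q1,q5},{q1,q6},{q1,q7},{q2,q4},{q2,q5},{q2,q7},{q3,q6},{q3,q7},{q4,q6},{q4,q7},{q5,q6},{q5,q7},{q1,q4,q6},{q1,q4,q7},{q1,q5,q6},{q2,q4,q5},{q3,q4,q6},{q4,q5,q7}} W3={{q2},{q3},{q5},{q6},{q1,q5},{q1,q6},{q2,q4},{q2,q5},{q2,q7},{q3,q4},{q3,q5},{q3,q6},{q3,q7},{q4,q5},{q4,q6},{q5,q6},{q5,q7},{q1,q4,q6},{q1,q5,q6},{q2,q4,q5},{q3,q4,q6},{q4,q5,q7}} W4={{q3},{q4},{q6},{q1,q4},{q1,q6},{q2,q4},{q3,q4},{q3,q5},{q3,q6},{q3,q7},{q4,q5},{q4,q6},{q4,q7},{q5,q6},{q1,q4,q6},{q1,q4,q7},{q1,q5,q6},{q2,q4,q5},{q3,q4,q6},{q4,q5,q7}}
  W12={{q1,q4},{q2,q4},{q4,q6},{q4,q7},{q1,q4,q6},{q1,q4,q7},{q2,q4,q5},{q3,q4,q6},{q4,q5,q7}} W13={{q2,q4},{q3,q4},{q4,q5},{q4,q6},{q1,q4,q6},{q2,q4,q5},{q3,q4,q6},{q4,q5,q7}} W14={{q4},{q1,q4},{q2,q4},{q3,q4},{q4,q5},{q4,q6},{q4,q7},{q1,q4,q6},{q1,q4,q7},{q2,q4,q5},{q3,q4,q6},{q4,q5,q7}} W23={{q2},{q6},{q1,q5},{q1,q6},{q2,q4},{q2,q5},{q2,q7},{q3,q6},{q3,q7},{q4,q6},{q5,q6},{q5,q7},{q1,q4,q6},{q1,q5,q6},{q2,q4,q5},{q3,q4,q6},{q4,q5,q7}} W24={{q6},{q1,q4},{q1,q6},{q2,q4},{q3,q6},{q3,q7},{q4,q6},{q4,q7},{q5,q6},{q1,q4,q6},{q1,q4,q7},{q1,q5,q6},{q2,q4,q5},{q3,q4,q6},{q4,q5,q7}} W34={{q3},{q6},{q1,q6},{q2,q4},{q3,q4},{q3,q5},{q3,q6},{q3,q7},{q4,q5},{q4,q6},{q5,q6},{q1,q4,q6},{q1,q5,q6},{q2,q4,q5},{q3,q4,q6},{q4,q5,q7}}
  W123={{q2,q4},{q4,q6},{q1,q4,q6},{q2,q4,q5},{q3,q4,q6},{q4,q5,q7}} W124={{q1,q4},{q2,q4},{q4,q6},{q4,q7},{q1,q4,q6},{q1,q4,q7},{q2,q4,q5},{q3,q4,q6},{q4,q5,q7}} W134={{q2,q4},{q3,q4},{q4,q5},{q4,q6},{q1,q4,q6},{q2,q4,q5},{q3,q4,q6},{q4,q5,q7}} W234={{q6},{q1,q6},{q2,q4},{q3,q6},{q3,q7},{q4,q6},{q5,q6},{q1,q4,q6},{q1,q5,q6},{q2,q4,q5},{q3,q4,q6},{q4,q5,q7}}
  W1234={{q2,q4},{q4,q6},{q1,q4,q6},{q2,q4,q5},{q3,q4,q6},{q4,q5,q7}}
components per intersection:
  W1: {{q4},{q1,q4},{q2,q4},{q3,q4},{q4,q5},{q4,q6},{q4,q7},{q1,q4,q6},{q1,q4,q7},{q2,q4,q5},{q3,q4,q6},{q4,q5,q7}}
  W2: {{q1},{q2},{q6},{q7},{q1,q4},{q1,q5},{q1,q6},{q1,q7},{q2,q4},{q2,q5},{q2,q7},{q3,q6},{q3,q7},{q4,q6},{q4,q7},{q5,q6},{q5,q7},{q1,q4,q6},{q1,q4,q7},{q1,q5,q6},{q2,q4,q5},{q3,q4,q6},{q4,q5,q7}}
  W3: {{q2},{q3},{q5},{q6},{q1,q5},{q1,q6},{q2,q4},{q2,q5},{q2,q7},{q3,q4},{q3,q5},{q3,q6},{q3,q7},{q4,q5},{q4,q6},{q5,q6},{q5,q7},{q1,q4,q6},{q1,q5,q6},{q2,q4,q5},{q3,q4,q6},{q4,q5,q7}}
  W4: {{q3},{q4},{q6},{q1,q4},{q1,q6},{q2,q4},{q3,q4},{q3,q5},{q3,q6},{q3,q7},{q4,q5},{q4,q6},{q4,q7},{q5,q6},{q1,q4,q6},{q1,q4,q7},{q1,q5,q6},{q2,q4,q5},{q3,q4,q6},{q4,q5,q7}}
  W12: {{q1,q4},{q4,q6},{q4,q7},{q1,q4,q6},{q1,q4,q7},{q3,q4,q6},{q4,q5,q7}} {{q2,q4},{q2,q4,q5}}
  W13: {{q2,q4},{q4,q5},{q2,q4,q5},{q4,q5,q7}} {{q3,q4},{q4,q6},{q1,q4,q6},{q3,q4,q6}}
  W14: {{q4},{q1,q4},{q2,q4},{q3,q4},{q4,q5},{q4,q6},{q4,q7},{q1,q4,q6},{q1,q4,q7},{q2,q4,q5},{q3,q4,q6},{q4,q5,q7}}
  W23: {{q2},{q2,q4},{q2,q5},{q2,q7},{q2,q4,q5}} {{q6},{q1,q5},{q1,q6},{q3,q6},{q4,q6},{q5,q6},{q1,q4,q6},{q1,q5,q6},{q3,q4,q6}} {{q3,q7}} {{q5,q7},{q4,q5,q7}}
  W24: {{q6},{q1,q4},{q1,q6},{q3,q6},{q4,q6},{q4,q7},{q5,q6},{q1,q4,q6},{q1,q4,q7},{q1,q5,q6},{q3,q4,q6},{q4,q5,q7}} {{q2,q4},{q2,q4,q5}} {{q3,q7}}
  W34: {{q3},{q6},{q1,q6},{q3,q4},{q3,q5},{q3,q6},{q3,q7},{q4,q6},{q5,q6},{q1,q4,q6},{q1,q5,q6},{q3,q4,q6}} {{q2,q4},{q4,q5},{q2,q4,q5},{q4,q5,q7}}
  W123: {{q2,q4},{q2,q4,q5}} {{q4,q6},{q1,q4,q6},{q3,q4,q6}} {{q4,q5,q7}}
  W124: {{q1,q4},{q4,q6},{q4,q7},{q1,q4,q6},{q1,q4,q7},{q3,q4,q6},{q4,q5,q7}} {{q2,q4},{q2,q4,q5}}
  W134: {{q2,q4},{q4,q5},{q2,q4,q5},{q4,q5,q7}} {{q3,q4},{q4,q6},{q1,q4,q6},{q3,q4,q6}}
  W234: {{q6},{q1,q6},{q3,q6},{q4,q6},{q5,q6},{q1,q4,q6},{q1,q5,q6},{q3,q4,q6}} {{q2,q4},{q2,q4,q5}} {{q3,q7}} {{q4,q5,q7}}
  W1234: {{q2,q4},{q2,q4,q5}} {{q4,q6},{q1,q4,q6},{q3,q4,q6}} {{q4,q5,q7}}
C dims 4,14,11,3; δ0: rk 3, SNF 1^3; δ1: rk 8, SNF 1^8; δ2: rk 3, SNF 1^3
degree 0: 4−3−0 = 1 → Ȟ^0 ≅ Z
degree 1: 14−8−3 = 3 → Ȟ^1 ≅ Z^3
degree 2: 11−3−8 = 0 → Ȟ^2 ≅ 0
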